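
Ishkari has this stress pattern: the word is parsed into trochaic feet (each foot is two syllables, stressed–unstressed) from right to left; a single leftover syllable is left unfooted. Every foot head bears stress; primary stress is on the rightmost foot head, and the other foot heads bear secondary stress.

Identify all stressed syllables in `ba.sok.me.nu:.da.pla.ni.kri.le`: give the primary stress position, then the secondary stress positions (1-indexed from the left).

primary 8, secondary 2, 4, 6

Parse right to left into trochaic (ˈσσ) feet: ba (ˈsok.me) (ˈnu:.da) (ˈpla.ni) (ˈkri.le). Syllable 1 is left unfooted.
Foot heads (stressed positions): 2, 4, 6, 8.
End Rule Rightmost: primary stress on the rightmost head = syllable 8.
Secondary stress on 2, 4, 6: ba.ˌsok.me.ˌnu:.da.ˌpla.ni.ˈkri.le.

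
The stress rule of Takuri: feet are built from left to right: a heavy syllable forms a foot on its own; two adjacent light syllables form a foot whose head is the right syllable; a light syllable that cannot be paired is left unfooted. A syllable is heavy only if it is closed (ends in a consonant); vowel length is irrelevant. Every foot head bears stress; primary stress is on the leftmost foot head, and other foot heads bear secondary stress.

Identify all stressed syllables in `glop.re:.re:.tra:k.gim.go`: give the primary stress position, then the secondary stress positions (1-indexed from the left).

Weights: 1 glop H, 2 re: L, 3 re: L, 4 tra:k H, 5 gim H, 6 go L.
Parse left to right (heavy = foot alone; LL = one foot; stranded L unfooted): (ˈglop) (re:.ˈre:) (ˈtra:k) (ˈgim) go.
Foot heads: 1, 3, 4, 5.
Primary stress on the leftmost head = syllable 1.
Secondary stress on 3, 4, 5: ˈglop.re:.ˌre:.ˌtra:k.ˌgim.go.

primary 1, secondary 3, 4, 5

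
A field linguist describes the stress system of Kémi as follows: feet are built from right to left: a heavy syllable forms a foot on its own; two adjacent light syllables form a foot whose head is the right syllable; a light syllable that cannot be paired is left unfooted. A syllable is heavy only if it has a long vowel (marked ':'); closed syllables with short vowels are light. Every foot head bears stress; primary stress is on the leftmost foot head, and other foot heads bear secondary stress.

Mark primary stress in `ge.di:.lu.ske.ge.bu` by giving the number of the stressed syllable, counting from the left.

Weights: 1 ge L, 2 di: H, 3 lu L, 4 ske L, 5 ge L, 6 bu L.
Parse right to left (heavy = foot alone; LL = one foot; stranded L unfooted): ge (ˈdi:) (lu.ˈske) (ge.ˈbu).
Foot heads: 2, 4, 6.
Primary stress on the leftmost head = syllable 2.
Primary stress: syllable 2 → ge.ˈdi:.lu.ske.ge.bu.

2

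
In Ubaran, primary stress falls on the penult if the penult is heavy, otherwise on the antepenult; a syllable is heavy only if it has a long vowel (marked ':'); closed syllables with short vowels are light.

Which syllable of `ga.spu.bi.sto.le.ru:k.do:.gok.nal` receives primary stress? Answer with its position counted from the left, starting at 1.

Weights: 7 do: H, 8 gok L, 9 nal L.
The penult (syllable 8, gok) is light, so stress falls on the antepenult (syllable 7, do:).
Primary stress: syllable 7 → ga.spu.bi.sto.le.ru:k.ˈdo:.gok.nal.

7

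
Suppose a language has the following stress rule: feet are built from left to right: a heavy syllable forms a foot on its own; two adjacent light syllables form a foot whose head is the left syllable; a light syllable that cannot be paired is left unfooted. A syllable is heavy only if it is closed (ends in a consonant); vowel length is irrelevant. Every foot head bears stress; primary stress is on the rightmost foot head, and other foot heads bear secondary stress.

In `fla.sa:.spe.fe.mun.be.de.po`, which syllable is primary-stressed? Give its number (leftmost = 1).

6

Weights: 1 fla L, 2 sa: L, 3 spe L, 4 fe L, 5 mun H, 6 be L, 7 de L, 8 po L.
Parse left to right (heavy = foot alone; LL = one foot; stranded L unfooted): (ˈfla.sa:) (ˈspe.fe) (ˈmun) (ˈbe.de) po.
Foot heads: 1, 3, 5, 6.
Primary stress on the rightmost head = syllable 6.
Primary stress: syllable 6 → fla.sa:.spe.fe.mun.ˈbe.de.po.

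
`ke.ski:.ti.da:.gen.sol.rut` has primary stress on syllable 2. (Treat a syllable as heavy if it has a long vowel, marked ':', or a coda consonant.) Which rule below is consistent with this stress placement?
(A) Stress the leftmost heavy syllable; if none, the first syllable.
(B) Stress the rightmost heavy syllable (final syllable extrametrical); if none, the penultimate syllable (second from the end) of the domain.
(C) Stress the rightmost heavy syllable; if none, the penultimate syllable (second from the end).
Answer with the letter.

A

Rule A → syllable 2 ✓.
Rule B → syllable 6 (observed: 2).
Rule C → syllable 7 (observed: 2).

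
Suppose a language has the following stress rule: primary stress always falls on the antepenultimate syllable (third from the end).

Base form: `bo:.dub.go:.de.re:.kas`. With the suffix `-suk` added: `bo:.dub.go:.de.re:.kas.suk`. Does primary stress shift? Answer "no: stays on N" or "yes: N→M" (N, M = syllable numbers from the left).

yes: 4→5

Base `bo:.dub.go:.de.re:.kas` (6 syllables):
  The word has 6 syllables; the antepenultimate syllable (third from the end) is syllable 4 (de).
  → primary stress on syllable 4.
Suffixed `bo:.dub.go:.de.re:.kas.suk` (7 syllables):
  The word has 7 syllables; the antepenultimate syllable (third from the end) is syllable 5 (re:).
  → primary stress on syllable 5.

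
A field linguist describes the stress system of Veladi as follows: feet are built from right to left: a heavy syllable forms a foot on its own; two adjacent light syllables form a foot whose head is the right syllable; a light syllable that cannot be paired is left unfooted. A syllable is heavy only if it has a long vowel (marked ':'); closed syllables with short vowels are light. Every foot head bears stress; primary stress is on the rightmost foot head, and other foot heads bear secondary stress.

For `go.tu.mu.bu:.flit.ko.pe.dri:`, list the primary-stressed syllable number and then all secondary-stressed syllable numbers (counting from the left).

Weights: 1 go L, 2 tu L, 3 mu L, 4 bu: H, 5 flit L, 6 ko L, 7 pe L, 8 dri: H.
Parse right to left (heavy = foot alone; LL = one foot; stranded L unfooted): go (tu.ˈmu) (ˈbu:) flit (ko.ˈpe) (ˈdri:).
Foot heads: 3, 4, 7, 8.
Primary stress on the rightmost head = syllable 8.
Secondary stress on 3, 4, 7: go.tu.ˌmu.ˌbu:.flit.ko.ˌpe.ˈdri:.

primary 8, secondary 3, 4, 7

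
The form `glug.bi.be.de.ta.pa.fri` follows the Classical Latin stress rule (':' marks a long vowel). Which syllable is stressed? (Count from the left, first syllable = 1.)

5

Classical Latin: stress the penult if heavy (long vowel or closed), else the antepenult.
Weights: 5 ta L, 6 pa L, 7 fri L.
The penult (syllable 6, pa) is light, so stress falls on the antepenult (syllable 5, ta).
Stress on syllable 5: glug.bi.be.de.ˈta.pa.fri.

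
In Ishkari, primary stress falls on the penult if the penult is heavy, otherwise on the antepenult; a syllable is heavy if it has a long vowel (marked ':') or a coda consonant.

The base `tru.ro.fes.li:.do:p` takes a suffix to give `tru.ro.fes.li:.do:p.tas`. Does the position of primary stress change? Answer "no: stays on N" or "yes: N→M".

yes: 4→5

Base `tru.ro.fes.li:.do:p` (5 syllables):
  Weights: 3 fes H, 4 li: H, 5 do:p H.
  The penult (syllable 4, li:) is heavy, so it takes stress.
  → primary stress on syllable 4.
Suffixed `tru.ro.fes.li:.do:p.tas` (6 syllables):
  Weights: 4 li: H, 5 do:p H, 6 tas H.
  The penult (syllable 5, do:p) is heavy, so it takes stress.
  → primary stress on syllable 5.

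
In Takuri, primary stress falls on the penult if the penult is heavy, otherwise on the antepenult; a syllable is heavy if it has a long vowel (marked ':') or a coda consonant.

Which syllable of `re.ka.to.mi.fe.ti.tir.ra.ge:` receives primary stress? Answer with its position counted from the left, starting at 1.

7

Weights: 7 tir H, 8 ra L, 9 ge: H.
The penult (syllable 8, ra) is light, so stress falls on the antepenult (syllable 7, tir).
Primary stress: syllable 7 → re.ka.to.mi.fe.ti.ˈtir.ra.ge:.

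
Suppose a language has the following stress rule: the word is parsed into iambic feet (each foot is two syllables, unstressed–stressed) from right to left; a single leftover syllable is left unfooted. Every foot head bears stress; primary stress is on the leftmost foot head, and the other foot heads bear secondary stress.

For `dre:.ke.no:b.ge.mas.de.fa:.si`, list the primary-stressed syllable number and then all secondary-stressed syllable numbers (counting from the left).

Parse right to left into iambic (σˈσ) feet: (dre:.ˈke) (no:b.ˈge) (mas.ˈde) (fa:.ˈsi).
Foot heads (stressed positions): 2, 4, 6, 8.
End Rule Leftmost: primary stress on the leftmost head = syllable 2.
Secondary stress on 4, 6, 8: dre:.ˈke.no:b.ˌge.mas.ˌde.fa:.ˌsi.

primary 2, secondary 4, 6, 8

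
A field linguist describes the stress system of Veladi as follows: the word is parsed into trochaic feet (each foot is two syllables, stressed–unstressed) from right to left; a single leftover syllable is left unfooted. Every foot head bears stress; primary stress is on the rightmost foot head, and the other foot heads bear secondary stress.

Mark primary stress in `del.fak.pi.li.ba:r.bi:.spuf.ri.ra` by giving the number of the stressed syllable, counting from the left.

8

Parse right to left into trochaic (ˈσσ) feet: del (ˈfak.pi) (ˈli.ba:r) (ˈbi:.spuf) (ˈri.ra). Syllable 1 is left unfooted.
Foot heads (stressed positions): 2, 4, 6, 8.
End Rule Rightmost: primary stress on the rightmost head = syllable 8.
Primary stress: syllable 8 → del.fak.pi.li.ba:r.bi:.spuf.ˈri.ra.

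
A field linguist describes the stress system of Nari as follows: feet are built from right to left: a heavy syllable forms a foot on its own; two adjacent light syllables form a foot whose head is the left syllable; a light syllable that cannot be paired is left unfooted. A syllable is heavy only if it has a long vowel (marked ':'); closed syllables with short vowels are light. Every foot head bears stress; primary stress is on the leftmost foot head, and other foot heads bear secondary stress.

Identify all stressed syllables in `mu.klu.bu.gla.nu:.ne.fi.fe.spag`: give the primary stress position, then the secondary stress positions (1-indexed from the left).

Weights: 1 mu L, 2 klu L, 3 bu L, 4 gla L, 5 nu: H, 6 ne L, 7 fi L, 8 fe L, 9 spag L.
Parse right to left (heavy = foot alone; LL = one foot; stranded L unfooted): (ˈmu.klu) (ˈbu.gla) (ˈnu:) (ˈne.fi) (ˈfe.spag).
Foot heads: 1, 3, 5, 6, 8.
Primary stress on the leftmost head = syllable 1.
Secondary stress on 3, 5, 6, 8: ˈmu.klu.ˌbu.gla.ˌnu:.ˌne.fi.ˌfe.spag.

primary 1, secondary 3, 5, 6, 8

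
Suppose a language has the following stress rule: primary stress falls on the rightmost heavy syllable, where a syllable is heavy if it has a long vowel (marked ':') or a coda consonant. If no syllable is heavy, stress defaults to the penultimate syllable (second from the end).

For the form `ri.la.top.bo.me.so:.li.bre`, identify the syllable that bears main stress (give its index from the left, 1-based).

Weights: 1 ri L, 2 la L, 3 top H, 4 bo L, 5 me L, 6 so: H, 7 li L, 8 bre L.
Heavy syllables in the domain: 3, 6. The rightmost is syllable 6 (so:).
Primary stress: syllable 6 → ri.la.top.bo.me.ˈso:.li.bre.

6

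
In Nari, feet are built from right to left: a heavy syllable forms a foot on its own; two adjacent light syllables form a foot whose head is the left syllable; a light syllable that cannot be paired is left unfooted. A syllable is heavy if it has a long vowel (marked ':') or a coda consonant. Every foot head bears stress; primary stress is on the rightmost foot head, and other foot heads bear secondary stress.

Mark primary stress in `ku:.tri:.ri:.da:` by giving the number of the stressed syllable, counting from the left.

Weights: 1 ku: H, 2 tri: H, 3 ri: H, 4 da: H.
Parse right to left (heavy = foot alone; LL = one foot; stranded L unfooted): (ˈku:) (ˈtri:) (ˈri:) (ˈda:).
Foot heads: 1, 2, 3, 4.
Primary stress on the rightmost head = syllable 4.
Primary stress: syllable 4 → ku:.tri:.ri:.ˈda:.

4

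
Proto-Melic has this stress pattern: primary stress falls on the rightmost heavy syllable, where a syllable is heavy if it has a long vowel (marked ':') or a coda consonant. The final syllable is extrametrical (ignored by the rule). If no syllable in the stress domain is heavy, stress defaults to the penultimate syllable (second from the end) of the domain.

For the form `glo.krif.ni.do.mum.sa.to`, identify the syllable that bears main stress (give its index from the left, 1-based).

5

The final syllable (7, to) is extrametrical; the stress domain is syllables 1–6.
Weights: 1 glo L, 2 krif H, 3 ni L, 4 do L, 5 mum H, 6 sa L.
Heavy syllables in the domain: 2, 5. The rightmost is syllable 5 (mum).
Primary stress: syllable 5 → glo.krif.ni.do.ˈmum.sa.to.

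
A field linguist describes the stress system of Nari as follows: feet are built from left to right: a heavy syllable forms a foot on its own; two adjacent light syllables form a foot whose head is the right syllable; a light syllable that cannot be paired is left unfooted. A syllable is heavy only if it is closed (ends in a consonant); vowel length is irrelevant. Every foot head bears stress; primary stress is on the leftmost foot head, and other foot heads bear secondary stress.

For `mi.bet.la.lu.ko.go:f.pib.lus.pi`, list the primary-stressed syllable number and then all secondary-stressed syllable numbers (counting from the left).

Weights: 1 mi L, 2 bet H, 3 la L, 4 lu L, 5 ko L, 6 go:f H, 7 pib H, 8 lus H, 9 pi L.
Parse left to right (heavy = foot alone; LL = one foot; stranded L unfooted): mi (ˈbet) (la.ˈlu) ko (ˈgo:f) (ˈpib) (ˈlus) pi.
Foot heads: 2, 4, 6, 7, 8.
Primary stress on the leftmost head = syllable 2.
Secondary stress on 4, 6, 7, 8: mi.ˈbet.la.ˌlu.ko.ˌgo:f.ˌpib.ˌlus.pi.

primary 2, secondary 4, 6, 7, 8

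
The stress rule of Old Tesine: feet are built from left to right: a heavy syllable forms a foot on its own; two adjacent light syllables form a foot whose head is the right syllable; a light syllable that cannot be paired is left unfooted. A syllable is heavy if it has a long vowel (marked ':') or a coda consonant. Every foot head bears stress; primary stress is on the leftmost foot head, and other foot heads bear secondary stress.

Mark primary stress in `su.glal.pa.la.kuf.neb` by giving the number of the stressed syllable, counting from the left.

Weights: 1 su L, 2 glal H, 3 pa L, 4 la L, 5 kuf H, 6 neb H.
Parse left to right (heavy = foot alone; LL = one foot; stranded L unfooted): su (ˈglal) (pa.ˈla) (ˈkuf) (ˈneb).
Foot heads: 2, 4, 5, 6.
Primary stress on the leftmost head = syllable 2.
Primary stress: syllable 2 → su.ˈglal.pa.la.kuf.neb.

2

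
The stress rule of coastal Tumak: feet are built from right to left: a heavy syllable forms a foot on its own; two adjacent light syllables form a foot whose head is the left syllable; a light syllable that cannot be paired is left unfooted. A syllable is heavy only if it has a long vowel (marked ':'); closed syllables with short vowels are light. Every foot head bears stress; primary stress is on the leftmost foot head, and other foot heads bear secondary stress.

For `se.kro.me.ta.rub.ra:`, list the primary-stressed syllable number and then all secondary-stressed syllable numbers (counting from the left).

Weights: 1 se L, 2 kro L, 3 me L, 4 ta L, 5 rub L, 6 ra: H.
Parse right to left (heavy = foot alone; LL = one foot; stranded L unfooted): se (ˈkro.me) (ˈta.rub) (ˈra:).
Foot heads: 2, 4, 6.
Primary stress on the leftmost head = syllable 2.
Secondary stress on 4, 6: se.ˈkro.me.ˌta.rub.ˌra:.

primary 2, secondary 4, 6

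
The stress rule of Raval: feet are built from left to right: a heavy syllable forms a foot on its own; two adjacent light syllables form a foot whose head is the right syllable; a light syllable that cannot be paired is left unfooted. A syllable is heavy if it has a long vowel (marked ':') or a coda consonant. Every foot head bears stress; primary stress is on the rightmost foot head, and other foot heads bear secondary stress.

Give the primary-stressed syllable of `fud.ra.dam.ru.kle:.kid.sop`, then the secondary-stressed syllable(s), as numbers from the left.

Weights: 1 fud H, 2 ra L, 3 dam H, 4 ru L, 5 kle: H, 6 kid H, 7 sop H.
Parse left to right (heavy = foot alone; LL = one foot; stranded L unfooted): (ˈfud) ra (ˈdam) ru (ˈkle:) (ˈkid) (ˈsop).
Foot heads: 1, 3, 5, 6, 7.
Primary stress on the rightmost head = syllable 7.
Secondary stress on 1, 3, 5, 6: ˌfud.ra.ˌdam.ru.ˌkle:.ˌkid.ˈsop.

primary 7, secondary 1, 3, 5, 6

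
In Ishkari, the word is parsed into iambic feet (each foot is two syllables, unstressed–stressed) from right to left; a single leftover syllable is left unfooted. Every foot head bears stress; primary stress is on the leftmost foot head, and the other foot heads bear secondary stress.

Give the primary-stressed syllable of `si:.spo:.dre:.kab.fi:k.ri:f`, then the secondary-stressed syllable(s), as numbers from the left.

Parse right to left into iambic (σˈσ) feet: (si:.ˈspo:) (dre:.ˈkab) (fi:k.ˈri:f).
Foot heads (stressed positions): 2, 4, 6.
End Rule Leftmost: primary stress on the leftmost head = syllable 2.
Secondary stress on 4, 6: si:.ˈspo:.dre:.ˌkab.fi:k.ˌri:f.

primary 2, secondary 4, 6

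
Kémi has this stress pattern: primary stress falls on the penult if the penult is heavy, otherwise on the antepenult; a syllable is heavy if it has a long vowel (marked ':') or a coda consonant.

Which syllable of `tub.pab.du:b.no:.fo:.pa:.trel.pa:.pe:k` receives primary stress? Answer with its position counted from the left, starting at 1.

8

Weights: 7 trel H, 8 pa: H, 9 pe:k H.
The penult (syllable 8, pa:) is heavy, so it takes stress.
Primary stress: syllable 8 → tub.pab.du:b.no:.fo:.pa:.trel.ˈpa:.pe:k.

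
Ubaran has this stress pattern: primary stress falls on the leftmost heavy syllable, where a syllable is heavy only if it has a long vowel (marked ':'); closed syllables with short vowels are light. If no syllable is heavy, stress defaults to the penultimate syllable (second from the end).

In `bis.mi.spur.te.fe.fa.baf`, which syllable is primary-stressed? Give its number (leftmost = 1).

6

Weights: 1 bis L, 2 mi L, 3 spur L, 4 te L, 5 fe L, 6 fa L, 7 baf L.
No heavy syllable in the domain; default to the penultimate syllable (second from the end) = syllable 6.
Primary stress: syllable 6 → bis.mi.spur.te.fe.ˈfa.baf.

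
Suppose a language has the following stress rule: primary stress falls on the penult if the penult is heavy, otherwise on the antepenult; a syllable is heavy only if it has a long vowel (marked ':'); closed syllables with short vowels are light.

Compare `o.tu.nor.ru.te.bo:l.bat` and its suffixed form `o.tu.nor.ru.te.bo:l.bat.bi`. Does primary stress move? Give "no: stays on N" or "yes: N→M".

Base `o.tu.nor.ru.te.bo:l.bat` (7 syllables):
  Weights: 5 te L, 6 bo:l H, 7 bat L.
  The penult (syllable 6, bo:l) is heavy, so it takes stress.
  → primary stress on syllable 6.
Suffixed `o.tu.nor.ru.te.bo:l.bat.bi` (8 syllables):
  Weights: 6 bo:l H, 7 bat L, 8 bi L.
  The penult (syllable 7, bat) is light, so stress falls on the antepenult (syllable 6, bo:l).
  → primary stress on syllable 6.

no: stays on 6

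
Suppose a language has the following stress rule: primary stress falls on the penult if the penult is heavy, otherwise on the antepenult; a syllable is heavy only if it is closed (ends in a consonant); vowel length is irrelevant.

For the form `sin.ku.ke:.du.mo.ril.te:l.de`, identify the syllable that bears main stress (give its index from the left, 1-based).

7

Weights: 6 ril H, 7 te:l H, 8 de L.
The penult (syllable 7, te:l) is heavy, so it takes stress.
Primary stress: syllable 7 → sin.ku.ke:.du.mo.ril.ˈte:l.de.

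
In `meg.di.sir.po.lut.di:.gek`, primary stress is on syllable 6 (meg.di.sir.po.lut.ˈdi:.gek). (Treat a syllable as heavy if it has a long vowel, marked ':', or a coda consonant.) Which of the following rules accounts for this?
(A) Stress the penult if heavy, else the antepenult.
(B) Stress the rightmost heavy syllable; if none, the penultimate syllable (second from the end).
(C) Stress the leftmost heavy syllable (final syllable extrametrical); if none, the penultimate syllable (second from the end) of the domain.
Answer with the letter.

A

Rule A → syllable 6 ✓.
Rule B → syllable 7 (observed: 6).
Rule C → syllable 1 (observed: 6).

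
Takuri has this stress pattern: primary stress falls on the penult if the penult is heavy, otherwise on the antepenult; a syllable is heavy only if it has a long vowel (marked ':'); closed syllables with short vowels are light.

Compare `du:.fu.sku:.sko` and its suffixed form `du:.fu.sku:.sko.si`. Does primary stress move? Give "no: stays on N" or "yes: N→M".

no: stays on 3

Base `du:.fu.sku:.sko` (4 syllables):
  Weights: 2 fu L, 3 sku: H, 4 sko L.
  The penult (syllable 3, sku:) is heavy, so it takes stress.
  → primary stress on syllable 3.
Suffixed `du:.fu.sku:.sko.si` (5 syllables):
  Weights: 3 sku: H, 4 sko L, 5 si L.
  The penult (syllable 4, sko) is light, so stress falls on the antepenult (syllable 3, sku:).
  → primary stress on syllable 3.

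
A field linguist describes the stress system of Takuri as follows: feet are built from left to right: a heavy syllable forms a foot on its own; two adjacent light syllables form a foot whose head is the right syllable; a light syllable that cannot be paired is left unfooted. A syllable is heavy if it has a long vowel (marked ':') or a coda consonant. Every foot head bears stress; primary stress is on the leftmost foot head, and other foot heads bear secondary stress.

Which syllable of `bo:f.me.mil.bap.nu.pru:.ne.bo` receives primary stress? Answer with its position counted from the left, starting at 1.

1

Weights: 1 bo:f H, 2 me L, 3 mil H, 4 bap H, 5 nu L, 6 pru: H, 7 ne L, 8 bo L.
Parse left to right (heavy = foot alone; LL = one foot; stranded L unfooted): (ˈbo:f) me (ˈmil) (ˈbap) nu (ˈpru:) (ne.ˈbo).
Foot heads: 1, 3, 4, 6, 8.
Primary stress on the leftmost head = syllable 1.
Primary stress: syllable 1 → ˈbo:f.me.mil.bap.nu.pru:.ne.bo.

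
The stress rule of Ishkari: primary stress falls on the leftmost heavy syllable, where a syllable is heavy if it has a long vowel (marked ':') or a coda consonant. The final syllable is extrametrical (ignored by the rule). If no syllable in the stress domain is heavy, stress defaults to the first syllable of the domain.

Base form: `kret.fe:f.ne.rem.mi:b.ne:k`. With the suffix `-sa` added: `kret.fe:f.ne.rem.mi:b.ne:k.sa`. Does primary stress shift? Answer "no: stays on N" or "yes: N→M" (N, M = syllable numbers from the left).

Base `kret.fe:f.ne.rem.mi:b.ne:k` (6 syllables):
  The final syllable (6, ne:k) is extrametrical; the stress domain is syllables 1–5.
  Weights: 1 kret H, 2 fe:f H, 3 ne L, 4 rem H, 5 mi:b H.
  Heavy syllables in the domain: 1, 2, 4, 5. The leftmost is syllable 1 (kret).
  → primary stress on syllable 1.
Suffixed `kret.fe:f.ne.rem.mi:b.ne:k.sa` (7 syllables):
  The final syllable (7, sa) is extrametrical; the stress domain is syllables 1–6.
  Weights: 1 kret H, 2 fe:f H, 3 ne L, 4 rem H, 5 mi:b H, 6 ne:k H.
  Heavy syllables in the domain: 1, 2, 4, 5, 6. The leftmost is syllable 1 (kret).
  → primary stress on syllable 1.

no: stays on 1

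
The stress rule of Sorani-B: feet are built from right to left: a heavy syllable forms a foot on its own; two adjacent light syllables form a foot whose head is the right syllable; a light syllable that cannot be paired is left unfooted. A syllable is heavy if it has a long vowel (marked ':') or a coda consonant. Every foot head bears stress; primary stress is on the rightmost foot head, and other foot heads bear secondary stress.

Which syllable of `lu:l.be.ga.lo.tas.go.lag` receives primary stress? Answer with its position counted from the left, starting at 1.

7

Weights: 1 lu:l H, 2 be L, 3 ga L, 4 lo L, 5 tas H, 6 go L, 7 lag H.
Parse right to left (heavy = foot alone; LL = one foot; stranded L unfooted): (ˈlu:l) be (ga.ˈlo) (ˈtas) go (ˈlag).
Foot heads: 1, 4, 5, 7.
Primary stress on the rightmost head = syllable 7.
Primary stress: syllable 7 → lu:l.be.ga.lo.tas.go.ˈlag.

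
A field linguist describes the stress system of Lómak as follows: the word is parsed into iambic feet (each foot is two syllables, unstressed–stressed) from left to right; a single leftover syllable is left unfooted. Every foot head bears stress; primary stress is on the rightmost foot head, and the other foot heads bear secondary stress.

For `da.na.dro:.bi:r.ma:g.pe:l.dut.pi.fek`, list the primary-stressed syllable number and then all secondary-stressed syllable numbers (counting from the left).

primary 8, secondary 2, 4, 6

Parse left to right into iambic (σˈσ) feet: (da.ˈna) (dro:.ˈbi:r) (ma:g.ˈpe:l) (dut.ˈpi) fek. Syllable 9 is left unfooted.
Foot heads (stressed positions): 2, 4, 6, 8.
End Rule Rightmost: primary stress on the rightmost head = syllable 8.
Secondary stress on 2, 4, 6: da.ˌna.dro:.ˌbi:r.ma:g.ˌpe:l.dut.ˈpi.fek.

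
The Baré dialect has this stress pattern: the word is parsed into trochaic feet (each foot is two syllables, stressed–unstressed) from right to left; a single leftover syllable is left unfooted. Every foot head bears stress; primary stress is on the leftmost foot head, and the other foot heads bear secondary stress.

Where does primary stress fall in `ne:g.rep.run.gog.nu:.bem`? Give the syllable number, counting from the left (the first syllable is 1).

1

Parse right to left into trochaic (ˈσσ) feet: (ˈne:g.rep) (ˈrun.gog) (ˈnu:.bem).
Foot heads (stressed positions): 1, 3, 5.
End Rule Leftmost: primary stress on the leftmost head = syllable 1.
Primary stress: syllable 1 → ˈne:g.rep.run.gog.nu:.bem.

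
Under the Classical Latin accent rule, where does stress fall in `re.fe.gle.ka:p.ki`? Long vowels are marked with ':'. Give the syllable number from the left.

Classical Latin: stress the penult if heavy (long vowel or closed), else the antepenult.
Weights: 3 gle L, 4 ka:p H, 5 ki L.
The penult (syllable 4, ka:p) is heavy, so it takes stress.
Stress on syllable 4: re.fe.gle.ˈka:p.ki.

4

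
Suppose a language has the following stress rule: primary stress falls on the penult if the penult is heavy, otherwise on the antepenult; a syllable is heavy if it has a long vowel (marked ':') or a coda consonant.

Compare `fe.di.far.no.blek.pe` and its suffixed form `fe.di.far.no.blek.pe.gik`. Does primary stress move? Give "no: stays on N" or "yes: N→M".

no: stays on 5

Base `fe.di.far.no.blek.pe` (6 syllables):
  Weights: 4 no L, 5 blek H, 6 pe L.
  The penult (syllable 5, blek) is heavy, so it takes stress.
  → primary stress on syllable 5.
Suffixed `fe.di.far.no.blek.pe.gik` (7 syllables):
  Weights: 5 blek H, 6 pe L, 7 gik H.
  The penult (syllable 6, pe) is light, so stress falls on the antepenult (syllable 5, blek).
  → primary stress on syllable 5.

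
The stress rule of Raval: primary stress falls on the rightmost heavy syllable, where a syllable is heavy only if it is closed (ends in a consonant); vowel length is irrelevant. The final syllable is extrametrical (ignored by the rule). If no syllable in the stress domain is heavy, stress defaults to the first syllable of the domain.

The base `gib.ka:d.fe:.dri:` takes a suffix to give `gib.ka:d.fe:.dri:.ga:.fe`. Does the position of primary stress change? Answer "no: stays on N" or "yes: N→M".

Base `gib.ka:d.fe:.dri:` (4 syllables):
  The final syllable (4, dri:) is extrametrical; the stress domain is syllables 1–3.
  Weights: 1 gib H, 2 ka:d H, 3 fe: L.
  Heavy syllables in the domain: 1, 2. The rightmost is syllable 2 (ka:d).
  → primary stress on syllable 2.
Suffixed `gib.ka:d.fe:.dri:.ga:.fe` (6 syllables):
  The final syllable (6, fe) is extrametrical; the stress domain is syllables 1–5.
  Weights: 1 gib H, 2 ka:d H, 3 fe: L, 4 dri: L, 5 ga: L.
  Heavy syllables in the domain: 1, 2. The rightmost is syllable 2 (ka:d).
  → primary stress on syllable 2.

no: stays on 2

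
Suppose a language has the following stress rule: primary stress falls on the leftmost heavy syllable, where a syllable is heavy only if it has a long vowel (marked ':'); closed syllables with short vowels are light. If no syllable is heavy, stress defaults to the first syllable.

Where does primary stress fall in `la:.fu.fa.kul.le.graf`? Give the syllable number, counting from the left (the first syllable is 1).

1

Weights: 1 la: H, 2 fu L, 3 fa L, 4 kul L, 5 le L, 6 graf L.
Heavy syllables in the domain: 1. The leftmost is syllable 1 (la:).
Primary stress: syllable 1 → ˈla:.fu.fa.kul.le.graf.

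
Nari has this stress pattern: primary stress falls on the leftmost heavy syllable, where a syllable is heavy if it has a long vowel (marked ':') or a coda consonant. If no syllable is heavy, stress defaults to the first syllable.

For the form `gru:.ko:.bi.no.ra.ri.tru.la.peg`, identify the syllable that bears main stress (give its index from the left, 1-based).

1

Weights: 1 gru: H, 2 ko: H, 3 bi L, 4 no L, 5 ra L, 6 ri L, 7 tru L, 8 la L, 9 peg H.
Heavy syllables in the domain: 1, 2, 9. The leftmost is syllable 1 (gru:).
Primary stress: syllable 1 → ˈgru:.ko:.bi.no.ra.ri.tru.la.peg.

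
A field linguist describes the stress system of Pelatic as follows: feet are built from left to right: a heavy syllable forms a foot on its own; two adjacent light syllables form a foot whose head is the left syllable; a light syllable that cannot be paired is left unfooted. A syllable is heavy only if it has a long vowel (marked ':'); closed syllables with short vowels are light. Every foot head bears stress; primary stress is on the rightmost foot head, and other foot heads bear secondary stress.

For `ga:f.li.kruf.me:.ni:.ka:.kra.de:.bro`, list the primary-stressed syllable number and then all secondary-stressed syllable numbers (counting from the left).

primary 8, secondary 1, 2, 4, 5, 6

Weights: 1 ga:f H, 2 li L, 3 kruf L, 4 me: H, 5 ni: H, 6 ka: H, 7 kra L, 8 de: H, 9 bro L.
Parse left to right (heavy = foot alone; LL = one foot; stranded L unfooted): (ˈga:f) (ˈli.kruf) (ˈme:) (ˈni:) (ˈka:) kra (ˈde:) bro.
Foot heads: 1, 2, 4, 5, 6, 8.
Primary stress on the rightmost head = syllable 8.
Secondary stress on 1, 2, 4, 5, 6: ˌga:f.ˌli.kruf.ˌme:.ˌni:.ˌka:.kra.ˈde:.bro.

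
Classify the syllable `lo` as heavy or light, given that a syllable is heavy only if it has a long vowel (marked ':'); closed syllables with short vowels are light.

light

`lo`: short vowel, open (no coda). Short vowel → light.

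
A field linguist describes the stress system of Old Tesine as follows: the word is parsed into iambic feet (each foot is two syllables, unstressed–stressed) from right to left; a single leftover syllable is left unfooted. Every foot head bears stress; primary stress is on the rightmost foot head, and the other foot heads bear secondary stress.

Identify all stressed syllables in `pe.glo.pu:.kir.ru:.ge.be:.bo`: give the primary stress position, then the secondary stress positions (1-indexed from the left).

primary 8, secondary 2, 4, 6

Parse right to left into iambic (σˈσ) feet: (pe.ˈglo) (pu:.ˈkir) (ru:.ˈge) (be:.ˈbo).
Foot heads (stressed positions): 2, 4, 6, 8.
End Rule Rightmost: primary stress on the rightmost head = syllable 8.
Secondary stress on 2, 4, 6: pe.ˌglo.pu:.ˌkir.ru:.ˌge.be:.ˈbo.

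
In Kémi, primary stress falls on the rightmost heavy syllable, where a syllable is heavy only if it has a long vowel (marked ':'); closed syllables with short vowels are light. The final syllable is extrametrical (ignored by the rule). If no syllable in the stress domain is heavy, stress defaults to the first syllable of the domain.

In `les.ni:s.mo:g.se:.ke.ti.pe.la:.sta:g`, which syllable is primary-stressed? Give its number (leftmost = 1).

8

The final syllable (9, sta:g) is extrametrical; the stress domain is syllables 1–8.
Weights: 1 les L, 2 ni:s H, 3 mo:g H, 4 se: H, 5 ke L, 6 ti L, 7 pe L, 8 la: H.
Heavy syllables in the domain: 2, 3, 4, 8. The rightmost is syllable 8 (la:).
Primary stress: syllable 8 → les.ni:s.mo:g.se:.ke.ti.pe.ˈla:.sta:g.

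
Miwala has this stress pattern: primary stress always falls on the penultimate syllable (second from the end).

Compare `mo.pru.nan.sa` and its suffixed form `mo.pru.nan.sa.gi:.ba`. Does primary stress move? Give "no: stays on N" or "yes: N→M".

yes: 3→5

Base `mo.pru.nan.sa` (4 syllables):
  The word has 4 syllables; the penultimate syllable (second from the end) is syllable 3 (nan).
  → primary stress on syllable 3.
Suffixed `mo.pru.nan.sa.gi:.ba` (6 syllables):
  The word has 6 syllables; the penultimate syllable (second from the end) is syllable 5 (gi:).
  → primary stress on syllable 5.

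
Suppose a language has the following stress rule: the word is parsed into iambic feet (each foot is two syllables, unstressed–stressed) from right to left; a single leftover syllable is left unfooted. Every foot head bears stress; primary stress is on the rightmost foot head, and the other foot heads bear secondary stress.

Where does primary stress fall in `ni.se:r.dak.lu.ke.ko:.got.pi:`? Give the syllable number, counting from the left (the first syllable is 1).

8

Parse right to left into iambic (σˈσ) feet: (ni.ˈse:r) (dak.ˈlu) (ke.ˈko:) (got.ˈpi:).
Foot heads (stressed positions): 2, 4, 6, 8.
End Rule Rightmost: primary stress on the rightmost head = syllable 8.
Primary stress: syllable 8 → ni.se:r.dak.lu.ke.ko:.got.ˈpi:.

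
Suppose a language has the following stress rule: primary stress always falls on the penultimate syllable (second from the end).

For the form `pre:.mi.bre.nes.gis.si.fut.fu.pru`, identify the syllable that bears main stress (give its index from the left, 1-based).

8

The word has 9 syllables; the penultimate syllable (second from the end) is syllable 8 (fu).
Primary stress: syllable 8 → pre:.mi.bre.nes.gis.si.fut.ˈfu.pru.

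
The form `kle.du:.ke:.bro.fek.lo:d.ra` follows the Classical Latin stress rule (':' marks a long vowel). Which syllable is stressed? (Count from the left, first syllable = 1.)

6

Classical Latin: stress the penult if heavy (long vowel or closed), else the antepenult.
Weights: 5 fek H, 6 lo:d H, 7 ra L.
The penult (syllable 6, lo:d) is heavy, so it takes stress.
Stress on syllable 6: kle.du:.ke:.bro.fek.ˈlo:d.ra.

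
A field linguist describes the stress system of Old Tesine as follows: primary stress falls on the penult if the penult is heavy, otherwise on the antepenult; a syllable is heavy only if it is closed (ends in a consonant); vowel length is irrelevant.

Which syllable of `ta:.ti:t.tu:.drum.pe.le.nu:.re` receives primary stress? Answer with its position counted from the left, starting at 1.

Weights: 6 le L, 7 nu: L, 8 re L.
The penult (syllable 7, nu:) is light, so stress falls on the antepenult (syllable 6, le).
Primary stress: syllable 6 → ta:.ti:t.tu:.drum.pe.ˈle.nu:.re.

6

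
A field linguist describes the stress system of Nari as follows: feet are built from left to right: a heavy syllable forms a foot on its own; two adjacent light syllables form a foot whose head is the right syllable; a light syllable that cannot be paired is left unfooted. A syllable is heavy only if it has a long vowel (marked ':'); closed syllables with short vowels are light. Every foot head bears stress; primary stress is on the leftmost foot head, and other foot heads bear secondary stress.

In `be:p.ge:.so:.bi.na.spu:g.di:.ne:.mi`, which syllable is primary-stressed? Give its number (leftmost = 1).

Weights: 1 be:p H, 2 ge: H, 3 so: H, 4 bi L, 5 na L, 6 spu:g H, 7 di: H, 8 ne: H, 9 mi L.
Parse left to right (heavy = foot alone; LL = one foot; stranded L unfooted): (ˈbe:p) (ˈge:) (ˈso:) (bi.ˈna) (ˈspu:g) (ˈdi:) (ˈne:) mi.
Foot heads: 1, 2, 3, 5, 6, 7, 8.
Primary stress on the leftmost head = syllable 1.
Primary stress: syllable 1 → ˈbe:p.ge:.so:.bi.na.spu:g.di:.ne:.mi.

1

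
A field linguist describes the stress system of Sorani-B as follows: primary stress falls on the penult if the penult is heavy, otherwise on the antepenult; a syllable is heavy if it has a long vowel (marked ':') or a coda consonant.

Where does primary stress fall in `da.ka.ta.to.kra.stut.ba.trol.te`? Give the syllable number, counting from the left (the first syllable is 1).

8

Weights: 7 ba L, 8 trol H, 9 te L.
The penult (syllable 8, trol) is heavy, so it takes stress.
Primary stress: syllable 8 → da.ka.ta.to.kra.stut.ba.ˈtrol.te.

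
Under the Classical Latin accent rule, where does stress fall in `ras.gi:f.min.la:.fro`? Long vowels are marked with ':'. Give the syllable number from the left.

Classical Latin: stress the penult if heavy (long vowel or closed), else the antepenult.
Weights: 3 min H, 4 la: H, 5 fro L.
The penult (syllable 4, la:) is heavy, so it takes stress.
Stress on syllable 4: ras.gi:f.min.ˈla:.fro.

4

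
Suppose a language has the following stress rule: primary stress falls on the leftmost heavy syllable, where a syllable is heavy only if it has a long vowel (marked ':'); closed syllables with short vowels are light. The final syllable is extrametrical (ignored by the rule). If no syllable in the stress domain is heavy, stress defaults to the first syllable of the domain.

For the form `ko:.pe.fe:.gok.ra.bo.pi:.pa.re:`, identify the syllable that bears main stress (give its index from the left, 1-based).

The final syllable (9, re:) is extrametrical; the stress domain is syllables 1–8.
Weights: 1 ko: H, 2 pe L, 3 fe: H, 4 gok L, 5 ra L, 6 bo L, 7 pi: H, 8 pa L.
Heavy syllables in the domain: 1, 3, 7. The leftmost is syllable 1 (ko:).
Primary stress: syllable 1 → ˈko:.pe.fe:.gok.ra.bo.pi:.pa.re:.

1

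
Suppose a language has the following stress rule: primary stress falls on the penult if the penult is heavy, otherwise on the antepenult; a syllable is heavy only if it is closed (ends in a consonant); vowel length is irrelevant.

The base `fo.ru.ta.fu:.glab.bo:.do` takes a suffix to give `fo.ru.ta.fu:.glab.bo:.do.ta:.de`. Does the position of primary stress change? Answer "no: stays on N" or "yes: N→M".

Base `fo.ru.ta.fu:.glab.bo:.do` (7 syllables):
  Weights: 5 glab H, 6 bo: L, 7 do L.
  The penult (syllable 6, bo:) is light, so stress falls on the antepenult (syllable 5, glab).
  → primary stress on syllable 5.
Suffixed `fo.ru.ta.fu:.glab.bo:.do.ta:.de` (9 syllables):
  Weights: 7 do L, 8 ta: L, 9 de L.
  The penult (syllable 8, ta:) is light, so stress falls on the antepenult (syllable 7, do).
  → primary stress on syllable 7.

yes: 5→7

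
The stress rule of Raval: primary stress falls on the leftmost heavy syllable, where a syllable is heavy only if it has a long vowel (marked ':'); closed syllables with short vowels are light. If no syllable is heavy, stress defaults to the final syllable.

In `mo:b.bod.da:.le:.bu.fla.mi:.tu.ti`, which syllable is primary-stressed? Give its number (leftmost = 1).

1

Weights: 1 mo:b H, 2 bod L, 3 da: H, 4 le: H, 5 bu L, 6 fla L, 7 mi: H, 8 tu L, 9 ti L.
Heavy syllables in the domain: 1, 3, 4, 7. The leftmost is syllable 1 (mo:b).
Primary stress: syllable 1 → ˈmo:b.bod.da:.le:.bu.fla.mi:.tu.ti.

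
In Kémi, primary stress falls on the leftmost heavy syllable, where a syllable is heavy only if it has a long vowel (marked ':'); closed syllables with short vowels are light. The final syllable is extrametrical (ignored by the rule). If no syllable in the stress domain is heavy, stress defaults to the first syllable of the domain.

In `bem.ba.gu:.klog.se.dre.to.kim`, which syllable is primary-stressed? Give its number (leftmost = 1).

The final syllable (8, kim) is extrametrical; the stress domain is syllables 1–7.
Weights: 1 bem L, 2 ba L, 3 gu: H, 4 klog L, 5 se L, 6 dre L, 7 to L.
Heavy syllables in the domain: 3. The leftmost is syllable 3 (gu:).
Primary stress: syllable 3 → bem.ba.ˈgu:.klog.se.dre.to.kim.

3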